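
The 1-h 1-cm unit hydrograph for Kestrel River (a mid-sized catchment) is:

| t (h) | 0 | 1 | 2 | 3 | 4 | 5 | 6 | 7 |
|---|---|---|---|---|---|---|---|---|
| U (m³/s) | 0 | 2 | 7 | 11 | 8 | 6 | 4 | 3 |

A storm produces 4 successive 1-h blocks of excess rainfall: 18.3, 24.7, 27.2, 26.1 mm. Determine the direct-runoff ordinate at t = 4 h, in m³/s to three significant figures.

Q ≈ 66.1 m³/s

By discrete convolution, Q_j = Σ (P_i / 10 mm) · U_{j−i}.
At t = 4 h (j=4): Q = (18.3/10)·8 + (24.7/10)·11 + (27.2/10)·7 + (26.1/10)·2 = 66.1 m³/s.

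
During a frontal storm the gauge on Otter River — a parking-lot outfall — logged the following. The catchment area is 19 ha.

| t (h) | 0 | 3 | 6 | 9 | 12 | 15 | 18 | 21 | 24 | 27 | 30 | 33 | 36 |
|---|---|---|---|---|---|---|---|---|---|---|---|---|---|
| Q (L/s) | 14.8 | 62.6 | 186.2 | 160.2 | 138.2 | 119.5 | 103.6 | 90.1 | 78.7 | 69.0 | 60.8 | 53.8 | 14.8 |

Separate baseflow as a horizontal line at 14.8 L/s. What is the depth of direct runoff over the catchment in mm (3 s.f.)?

Direct runoff: 0.0, 47.8, 171.4, 145.4, 123.4, 104.7, 88.8, 75.3, 63.9, 54.2, 46.0, 39.0, 0.0 L/s; ΣQ_DR = 959.9 L/s.
V = ΣQ_DR · Δt = 959.9 × 10800 s = 1.037 × 10^7 L.
Over A = 19 ha, depth = V / A = 54.6 mm.

d ≈ 54.6 mm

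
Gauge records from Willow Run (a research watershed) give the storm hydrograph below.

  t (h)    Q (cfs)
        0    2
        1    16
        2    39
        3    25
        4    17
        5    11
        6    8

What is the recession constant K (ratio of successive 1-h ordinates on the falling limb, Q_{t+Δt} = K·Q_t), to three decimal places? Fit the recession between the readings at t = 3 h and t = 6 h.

Using the recession-limb readings at t = 3 h and t = 6 h: Q falls from 25 to 8 cfs over 3 intervals.
K = (Q₂/Q₁)^(1/3) = (8/25)^(1/3) = 0.684.

K ≈ 0.684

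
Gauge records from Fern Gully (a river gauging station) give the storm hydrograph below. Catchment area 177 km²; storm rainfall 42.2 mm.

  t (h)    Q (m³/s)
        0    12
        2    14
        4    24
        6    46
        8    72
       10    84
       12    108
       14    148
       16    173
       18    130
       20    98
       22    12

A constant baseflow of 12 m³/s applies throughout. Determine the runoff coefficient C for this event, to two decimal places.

C ≈ 0.75

ΣQ_DR = 777.0 m³/s; V = ΣQ_DR·Δt = 5.594 × 10^6 m³.
Runoff depth d = V / A = 31.61 mm.
C = d / P = 31.61 / 42.2 = 0.75.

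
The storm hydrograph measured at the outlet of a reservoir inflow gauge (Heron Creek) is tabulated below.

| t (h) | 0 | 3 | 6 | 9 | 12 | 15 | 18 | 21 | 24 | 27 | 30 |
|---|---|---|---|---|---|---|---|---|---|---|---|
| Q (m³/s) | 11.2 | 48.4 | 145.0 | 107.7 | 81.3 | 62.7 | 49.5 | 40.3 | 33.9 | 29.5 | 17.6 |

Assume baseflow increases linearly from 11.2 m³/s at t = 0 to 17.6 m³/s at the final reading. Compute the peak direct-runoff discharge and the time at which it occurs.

Q_p = 132.52 m³/s at t = 6 h

Subtracting baseflow gives direct-runoff ordinates: 0.00, 36.56, 132.52, 94.58, 67.54, 48.30, 34.46, 24.62, 17.58, 12.54, 0.00 m³/s.
The maximum is 132.52 m³/s, occurring at the reading for t = 6 h.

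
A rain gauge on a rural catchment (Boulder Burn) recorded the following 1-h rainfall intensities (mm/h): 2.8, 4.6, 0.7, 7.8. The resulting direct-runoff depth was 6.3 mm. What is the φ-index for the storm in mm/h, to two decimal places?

φ ≈ 3.05 mm/h

Only the 2 blocks with intensity above φ contribute runoff: 4.6, 7.8 mm/h.
Σ(I−φ)·Δt = d  ⇒  (4.6+7.8 − 2φ)·1 = 6.3
φ = (12.40 − 6.3/1) / 2 = 3.05 mm/h.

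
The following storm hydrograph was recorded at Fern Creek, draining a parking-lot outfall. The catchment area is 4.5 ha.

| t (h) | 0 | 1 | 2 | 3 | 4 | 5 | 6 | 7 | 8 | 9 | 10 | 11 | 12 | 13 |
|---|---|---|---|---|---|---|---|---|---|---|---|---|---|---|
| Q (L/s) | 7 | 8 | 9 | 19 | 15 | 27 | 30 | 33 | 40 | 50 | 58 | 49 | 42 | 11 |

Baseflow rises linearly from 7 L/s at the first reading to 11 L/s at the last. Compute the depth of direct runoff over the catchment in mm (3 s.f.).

Direct runoff: 0.00, 0.69, 1.38, 11.08, 6.77, 18.46, 21.15, 23.85, 30.54, 40.23, 47.92, 38.62, 31.31, 0.00 L/s; ΣQ_DR = 272.0 L/s.
V = ΣQ_DR · Δt = 272.0 × 3600 s = 9.792 × 10^5 L.
Over A = 4.5 ha, depth = V / A = 21.8 mm.

d ≈ 21.8 mm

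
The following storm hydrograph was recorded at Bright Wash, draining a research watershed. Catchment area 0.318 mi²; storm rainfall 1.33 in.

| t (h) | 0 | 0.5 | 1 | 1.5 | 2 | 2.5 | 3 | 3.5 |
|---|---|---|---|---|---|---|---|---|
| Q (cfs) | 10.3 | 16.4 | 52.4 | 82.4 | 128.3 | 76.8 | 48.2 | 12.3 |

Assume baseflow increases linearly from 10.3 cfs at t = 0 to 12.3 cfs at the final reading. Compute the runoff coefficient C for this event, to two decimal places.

ΣQ_DR = 336.7 cfs; V = ΣQ_DR·Δt = 6.061 × 10^5 ft³.
Runoff depth d = V / A = 0.8204 in.
C = d / P = 0.8204 / 1.33 = 0.62.

C ≈ 0.62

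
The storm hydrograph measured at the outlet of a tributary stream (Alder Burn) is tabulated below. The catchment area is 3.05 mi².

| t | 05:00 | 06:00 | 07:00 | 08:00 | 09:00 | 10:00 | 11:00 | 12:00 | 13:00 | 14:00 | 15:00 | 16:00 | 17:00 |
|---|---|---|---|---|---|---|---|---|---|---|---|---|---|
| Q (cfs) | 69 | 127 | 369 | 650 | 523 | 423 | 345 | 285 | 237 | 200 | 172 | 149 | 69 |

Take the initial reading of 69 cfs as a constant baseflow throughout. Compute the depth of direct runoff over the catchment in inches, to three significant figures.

Direct runoff: 0.0, 58.0, 300.0, 581.0, 454.0, 354.0, 276.0, 216.0, 168.0, 131.0, 103.0, 80.0, 0.0 cfs; ΣQ_DR = 2721 cfs.
V = ΣQ_DR · Δt = 2721 × 3600 s = 9.796 × 10^6 ft³.
Over A = 3.05 mi², depth = V / A = 1.38 in.

d ≈ 1.38 in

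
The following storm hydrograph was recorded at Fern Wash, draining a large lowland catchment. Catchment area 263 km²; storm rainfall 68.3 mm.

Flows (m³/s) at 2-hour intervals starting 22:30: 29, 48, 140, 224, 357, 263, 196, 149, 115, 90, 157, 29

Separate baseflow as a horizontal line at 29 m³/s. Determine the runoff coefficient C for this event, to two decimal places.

ΣQ_DR = 1449 m³/s; V = ΣQ_DR·Δt = 1.043 × 10^7 m³.
Runoff depth d = V / A = 39.67 mm.
C = d / P = 39.67 / 68.3 = 0.58.

C ≈ 0.58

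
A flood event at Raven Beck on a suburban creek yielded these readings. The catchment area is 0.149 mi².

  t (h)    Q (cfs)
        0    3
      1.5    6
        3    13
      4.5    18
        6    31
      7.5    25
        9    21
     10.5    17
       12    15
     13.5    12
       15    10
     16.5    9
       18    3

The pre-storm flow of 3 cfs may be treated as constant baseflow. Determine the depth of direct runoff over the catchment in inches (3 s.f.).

d ≈ 2.25 in

Direct runoff: 0.0, 3.0, 10.0, 15.0, 28.0, 22.0, 18.0, 14.0, 12.0, 9.0, 7.0, 6.0, 0.0 cfs; ΣQ_DR = 144.0 cfs.
V = ΣQ_DR · Δt = 144.0 × 5400 s = 7.776 × 10^5 ft³.
Over A = 0.149 mi², depth = V / A = 2.25 in.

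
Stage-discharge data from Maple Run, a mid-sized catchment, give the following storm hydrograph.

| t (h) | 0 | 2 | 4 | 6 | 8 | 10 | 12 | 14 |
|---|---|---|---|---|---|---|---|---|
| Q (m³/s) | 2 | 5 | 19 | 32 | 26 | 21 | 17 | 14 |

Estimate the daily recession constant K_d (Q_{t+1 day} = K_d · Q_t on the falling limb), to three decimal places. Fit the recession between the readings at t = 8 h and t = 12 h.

Between t = 8 h and t = 12 h the flow falls from 26 to 17 m³/s over 2×2 h = 4 h.
Per-interval ratio K = (17/26)^(1/2) = 0.8086; K_d = K^(24/2) = 0.078.

K_d ≈ 0.078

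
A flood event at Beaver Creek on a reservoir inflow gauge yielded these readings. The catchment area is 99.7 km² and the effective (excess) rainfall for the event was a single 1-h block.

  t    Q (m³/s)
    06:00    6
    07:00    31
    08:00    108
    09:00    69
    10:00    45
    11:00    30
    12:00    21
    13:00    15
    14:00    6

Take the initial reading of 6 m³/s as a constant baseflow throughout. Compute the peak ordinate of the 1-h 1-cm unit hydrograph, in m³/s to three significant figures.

U_p ≈ 102 m³/s

Direct runoff: 0.0, 25.0, 102.0, 63.0, 39.0, 24.0, 15.0, 9.0, 0.0 m³/s; ΣQ_DR = 277.0 m³/s, peak = 102.0 m³/s.
Runoff depth d = ΣQ_DR·Δt / A = 277.0 × 3600 / (99.7 km²) = 10.00 mm.
The 1-cm UH is the DRH scaled by (10 mm)/d, so U_p = 102.0 × 10/10.00 = 102 m³/s.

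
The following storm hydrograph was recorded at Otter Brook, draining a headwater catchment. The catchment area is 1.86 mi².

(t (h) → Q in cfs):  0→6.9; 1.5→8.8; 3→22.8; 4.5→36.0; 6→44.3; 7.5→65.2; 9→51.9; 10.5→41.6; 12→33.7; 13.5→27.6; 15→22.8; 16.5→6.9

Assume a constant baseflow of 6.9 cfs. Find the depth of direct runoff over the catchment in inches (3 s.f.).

Direct runoff: 0.0, 1.9, 15.9, 29.1, 37.4, 58.3, 45.0, 34.7, 26.8, 20.7, 15.9, 0.0 cfs; ΣQ_DR = 285.7 cfs.
V = ΣQ_DR · Δt = 285.7 × 5400 s = 1.543 × 10^6 ft³.
Over A = 1.86 mi², depth = V / A = 0.357 in.

d ≈ 0.357 in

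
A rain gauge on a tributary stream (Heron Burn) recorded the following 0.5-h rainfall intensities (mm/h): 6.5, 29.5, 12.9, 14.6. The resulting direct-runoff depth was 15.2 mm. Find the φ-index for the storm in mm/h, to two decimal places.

φ ≈ 8.87 mm/h

Only the 3 blocks with intensity above φ contribute runoff: 29.5, 12.9, 14.6 mm/h.
Σ(I−φ)·Δt = d  ⇒  (29.5+12.9+14.6 − 3φ)·0.5 = 15.2
φ = (57.00 − 15.2/0.5) / 3 = 8.87 mm/h.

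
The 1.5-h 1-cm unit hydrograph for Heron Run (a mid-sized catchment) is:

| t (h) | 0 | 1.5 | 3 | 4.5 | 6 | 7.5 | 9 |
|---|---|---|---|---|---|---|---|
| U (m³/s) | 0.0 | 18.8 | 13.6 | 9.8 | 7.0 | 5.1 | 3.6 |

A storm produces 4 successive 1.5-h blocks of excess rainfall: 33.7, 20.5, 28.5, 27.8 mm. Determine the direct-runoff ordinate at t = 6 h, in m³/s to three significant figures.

Q ≈ 135 m³/s

By discrete convolution, Q_j = Σ (P_i / 10 mm) · U_{j−i}.
At t = 6 h (j=4): Q = (33.7/10)·7.0 + (20.5/10)·9.8 + (28.5/10)·13.6 + (27.8/10)·18.8 = 135 m³/s.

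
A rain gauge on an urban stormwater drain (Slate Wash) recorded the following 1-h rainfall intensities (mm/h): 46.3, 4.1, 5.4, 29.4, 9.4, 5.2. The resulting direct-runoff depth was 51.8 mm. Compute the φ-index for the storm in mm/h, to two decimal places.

Only the 2 blocks with intensity above φ contribute runoff: 46.3, 29.4 mm/h.
Σ(I−φ)·Δt = d  ⇒  (46.3+29.4 − 2φ)·1 = 51.8
φ = (75.70 − 51.8/1) / 2 = 11.95 mm/h.

φ ≈ 11.95 mm/h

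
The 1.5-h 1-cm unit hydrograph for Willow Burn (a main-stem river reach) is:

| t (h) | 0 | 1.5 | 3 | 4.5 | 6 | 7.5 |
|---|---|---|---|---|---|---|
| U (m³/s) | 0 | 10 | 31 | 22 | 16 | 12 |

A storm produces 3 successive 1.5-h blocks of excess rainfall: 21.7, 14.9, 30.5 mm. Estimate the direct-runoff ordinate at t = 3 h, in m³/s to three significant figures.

Q ≈ 82.2 m³/s

By discrete convolution, Q_j = Σ (P_i / 10 mm) · U_{j−i}.
At t = 3 h (j=2): Q = (21.7/10)·31 + (14.9/10)·10 + (30.5/10)·0 = 82.2 m³/s.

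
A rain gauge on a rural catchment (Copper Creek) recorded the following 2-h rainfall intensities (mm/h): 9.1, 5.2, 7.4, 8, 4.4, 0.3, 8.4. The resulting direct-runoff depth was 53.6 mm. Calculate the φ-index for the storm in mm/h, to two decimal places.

φ ≈ 2.62 mm/h

Only the 6 blocks with intensity above φ contribute runoff: 9.1, 5.2, 7.4, 8, 4.4, 8.4 mm/h.
Σ(I−φ)·Δt = d  ⇒  (9.1+5.2+7.4+8+4.4+8.4 − 6φ)·2 = 53.6
φ = (42.50 − 53.6/2) / 6 = 2.62 mm/h.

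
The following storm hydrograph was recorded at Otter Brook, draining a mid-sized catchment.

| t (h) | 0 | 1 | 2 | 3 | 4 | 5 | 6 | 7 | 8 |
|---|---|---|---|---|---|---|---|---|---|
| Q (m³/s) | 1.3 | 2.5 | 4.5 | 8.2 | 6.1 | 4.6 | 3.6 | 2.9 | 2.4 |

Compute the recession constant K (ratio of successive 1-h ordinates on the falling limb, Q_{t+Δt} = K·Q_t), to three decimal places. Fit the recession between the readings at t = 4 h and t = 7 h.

K ≈ 0.780

Using the recession-limb readings at t = 4 h and t = 7 h: Q falls from 6.1 to 2.9 m³/s over 3 intervals.
K = (Q₂/Q₁)^(1/3) = (2.9/6.1)^(1/3) = 0.780.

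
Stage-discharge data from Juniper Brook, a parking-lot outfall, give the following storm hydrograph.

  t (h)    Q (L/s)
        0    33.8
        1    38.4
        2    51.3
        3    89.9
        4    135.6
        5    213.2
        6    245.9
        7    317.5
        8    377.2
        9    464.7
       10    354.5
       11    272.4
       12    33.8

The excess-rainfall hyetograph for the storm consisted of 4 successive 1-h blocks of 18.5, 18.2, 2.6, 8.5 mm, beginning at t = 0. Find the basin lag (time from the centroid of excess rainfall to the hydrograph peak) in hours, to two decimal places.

Centroid of excess rainfall: t_c = Σ P_i·t̄_i / ΣP_i = 1.5230 h (block centres at 0.5, 1.5, 2.5, 3.5 h).
Hydrograph peak occurs at t = 9 h, so basin lag t_L = 9 − 1.5230 = 7.48 h.

t_L ≈ 7.48 h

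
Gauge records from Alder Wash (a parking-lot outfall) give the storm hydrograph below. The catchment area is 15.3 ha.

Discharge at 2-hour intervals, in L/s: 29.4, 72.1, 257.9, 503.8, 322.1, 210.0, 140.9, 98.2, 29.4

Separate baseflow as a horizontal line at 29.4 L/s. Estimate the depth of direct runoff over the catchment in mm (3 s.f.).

Direct runoff: 0.0, 42.7, 228.5, 474.4, 292.7, 180.6, 111.5, 68.8, 0.0 L/s; ΣQ_DR = 1399 L/s.
V = ΣQ_DR · Δt = 1399 × 7200 s = 1.007 × 10^7 L.
Over A = 15.3 ha, depth = V / A = 65.8 mm.

d ≈ 65.8 mm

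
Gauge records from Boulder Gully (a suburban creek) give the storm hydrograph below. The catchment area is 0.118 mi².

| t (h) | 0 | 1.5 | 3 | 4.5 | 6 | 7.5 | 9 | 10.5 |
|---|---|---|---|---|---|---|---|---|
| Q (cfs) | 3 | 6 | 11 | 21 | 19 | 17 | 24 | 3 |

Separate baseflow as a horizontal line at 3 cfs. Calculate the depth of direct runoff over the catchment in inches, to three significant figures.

Direct runoff: 0.0, 3.0, 8.0, 18.0, 16.0, 14.0, 21.0, 0.0 cfs; ΣQ_DR = 80.00 cfs.
V = ΣQ_DR · Δt = 80.00 × 5400 s = 4.320 × 10^5 ft³.
Over A = 0.118 mi², depth = V / A = 1.58 in.

d ≈ 1.58 in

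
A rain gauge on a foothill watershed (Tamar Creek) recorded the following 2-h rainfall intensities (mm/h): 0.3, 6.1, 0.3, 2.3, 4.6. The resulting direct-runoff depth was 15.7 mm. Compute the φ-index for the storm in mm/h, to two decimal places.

Only the 3 blocks with intensity above φ contribute runoff: 6.1, 2.3, 4.6 mm/h.
Σ(I−φ)·Δt = d  ⇒  (6.1+2.3+4.6 − 3φ)·2 = 15.7
φ = (13.00 − 15.7/2) / 3 = 1.72 mm/h.

φ ≈ 1.72 mm/h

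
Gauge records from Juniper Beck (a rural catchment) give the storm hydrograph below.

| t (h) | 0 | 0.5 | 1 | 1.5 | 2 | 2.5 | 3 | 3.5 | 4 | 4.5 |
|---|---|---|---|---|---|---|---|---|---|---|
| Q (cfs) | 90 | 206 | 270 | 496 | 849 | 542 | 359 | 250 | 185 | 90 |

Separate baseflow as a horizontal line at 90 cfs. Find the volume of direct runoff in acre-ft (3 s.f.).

V ≈ 101 acre-ft

Direct-runoff ordinates (Q − Q_b): 0.0, 116.0, 180.0, 406.0, 759.0, 452.0, 269.0, 160.0, 95.0, 0.0 cfs.
ΣQ_DR = 2437 cfs.
With Δt = 0.5 h = 1800 s, V = ΣQ_DR · Δt = 2437 × 1800 = 4.39 × 10^6 ft³ = 101 acre-ft.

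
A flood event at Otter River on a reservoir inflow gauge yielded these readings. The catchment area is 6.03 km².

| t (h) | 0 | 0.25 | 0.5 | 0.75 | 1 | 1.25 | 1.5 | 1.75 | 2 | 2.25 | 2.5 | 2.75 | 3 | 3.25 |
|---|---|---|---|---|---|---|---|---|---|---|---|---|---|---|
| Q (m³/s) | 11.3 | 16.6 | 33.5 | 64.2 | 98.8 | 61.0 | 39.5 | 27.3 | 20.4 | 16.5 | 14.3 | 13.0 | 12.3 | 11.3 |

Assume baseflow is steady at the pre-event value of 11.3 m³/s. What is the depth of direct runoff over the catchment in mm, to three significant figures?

d ≈ 42.1 mm

Direct runoff: 0.0, 5.3, 22.2, 52.9, 87.5, 49.7, 28.2, 16.0, 9.1, 5.2, 3.0, 1.7, 1.0, 0.0 m³/s; ΣQ_DR = 281.8 m³/s.
V = ΣQ_DR · Δt = 281.8 × 900 s = 2.536 × 10^5 m³.
Over A = 6.03 km², depth = V / A = 42.1 mm.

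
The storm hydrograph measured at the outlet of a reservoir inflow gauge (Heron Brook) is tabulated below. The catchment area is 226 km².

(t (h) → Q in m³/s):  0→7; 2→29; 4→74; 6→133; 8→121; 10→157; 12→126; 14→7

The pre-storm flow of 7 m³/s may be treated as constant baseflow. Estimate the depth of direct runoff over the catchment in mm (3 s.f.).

Direct runoff: 0.0, 22.0, 67.0, 126.0, 114.0, 150.0, 119.0, 0.0 m³/s; ΣQ_DR = 598.0 m³/s.
V = ΣQ_DR · Δt = 598.0 × 7200 s = 4.306 × 10^6 m³.
Over A = 226 km², depth = V / A = 19.1 mm.

d ≈ 19.1 mm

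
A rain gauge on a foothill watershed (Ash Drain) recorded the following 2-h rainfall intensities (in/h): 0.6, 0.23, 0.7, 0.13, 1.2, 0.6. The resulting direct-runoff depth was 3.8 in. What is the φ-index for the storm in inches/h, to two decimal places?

φ ≈ 0.30 in/h

Only the 4 blocks with intensity above φ contribute runoff: 0.6, 0.7, 1.2, 0.6 in/h.
Σ(I−φ)·Δt = d  ⇒  (0.6+0.7+1.2+0.6 − 4φ)·2 = 3.8
φ = (3.100 − 3.8/2) / 4 = 0.30 in/h.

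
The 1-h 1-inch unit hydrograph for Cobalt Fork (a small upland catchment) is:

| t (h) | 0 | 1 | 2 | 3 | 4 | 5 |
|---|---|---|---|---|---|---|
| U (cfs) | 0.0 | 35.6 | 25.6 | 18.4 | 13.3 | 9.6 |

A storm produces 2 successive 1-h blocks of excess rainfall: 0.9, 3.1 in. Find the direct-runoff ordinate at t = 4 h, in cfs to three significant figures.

By discrete convolution, Q_j = Σ (P_i / 1 in) · U_{j−i}.
At t = 4 h (j=4): Q = (0.9/1)·13.3 + (3.1/1)·18.4 = 69.0 cfs.

Q ≈ 69.0 cfs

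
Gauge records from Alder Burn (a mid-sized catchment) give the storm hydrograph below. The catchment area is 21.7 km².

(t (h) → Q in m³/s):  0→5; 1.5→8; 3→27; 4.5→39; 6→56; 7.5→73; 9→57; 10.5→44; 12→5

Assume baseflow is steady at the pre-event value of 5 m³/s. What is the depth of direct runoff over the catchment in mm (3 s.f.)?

d ≈ 66.9 mm

Direct runoff: 0.0, 3.0, 22.0, 34.0, 51.0, 68.0, 52.0, 39.0, 0.0 m³/s; ΣQ_DR = 269.0 m³/s.
V = ΣQ_DR · Δt = 269.0 × 5400 s = 1.453 × 10^6 m³.
Over A = 21.7 km², depth = V / A = 66.9 mm.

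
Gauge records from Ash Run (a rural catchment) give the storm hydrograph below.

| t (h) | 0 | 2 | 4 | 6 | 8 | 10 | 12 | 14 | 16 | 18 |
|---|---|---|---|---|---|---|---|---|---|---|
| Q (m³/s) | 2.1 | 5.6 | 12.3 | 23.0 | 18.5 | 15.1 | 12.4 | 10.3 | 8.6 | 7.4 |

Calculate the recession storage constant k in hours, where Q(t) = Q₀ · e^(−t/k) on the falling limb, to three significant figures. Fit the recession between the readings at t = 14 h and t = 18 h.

On the falling limb, Q drops from 10.3 to 7.4 m³/s between t = 14 h and t = 18 h (Δt = 4 h).
k = −Δt / ln(Q₂/Q₁) = −4 / ln(7.4/10.3) = 12.1 h.

k ≈ 12.1 h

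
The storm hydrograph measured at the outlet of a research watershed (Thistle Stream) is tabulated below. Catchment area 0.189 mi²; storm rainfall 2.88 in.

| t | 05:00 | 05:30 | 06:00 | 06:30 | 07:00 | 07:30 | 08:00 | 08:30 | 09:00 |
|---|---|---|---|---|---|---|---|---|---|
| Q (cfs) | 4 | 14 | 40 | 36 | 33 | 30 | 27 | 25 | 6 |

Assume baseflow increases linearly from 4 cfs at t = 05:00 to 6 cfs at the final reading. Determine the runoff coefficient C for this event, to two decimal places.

C ≈ 0.24

ΣQ_DR = 170.0 cfs; V = ΣQ_DR·Δt = 3.060 × 10^5 ft³.
Runoff depth d = V / A = 0.6969 in.
C = d / P = 0.6969 / 2.88 = 0.24.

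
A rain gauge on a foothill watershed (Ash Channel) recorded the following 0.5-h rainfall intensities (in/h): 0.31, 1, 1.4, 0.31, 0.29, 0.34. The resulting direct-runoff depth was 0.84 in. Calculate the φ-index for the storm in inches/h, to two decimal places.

Only the 2 blocks with intensity above φ contribute runoff: 1, 1.4 in/h.
Σ(I−φ)·Δt = d  ⇒  (1+1.4 − 2φ)·0.5 = 0.84
φ = (2.400 − 0.84/0.5) / 2 = 0.36 in/h.

φ ≈ 0.36 in/h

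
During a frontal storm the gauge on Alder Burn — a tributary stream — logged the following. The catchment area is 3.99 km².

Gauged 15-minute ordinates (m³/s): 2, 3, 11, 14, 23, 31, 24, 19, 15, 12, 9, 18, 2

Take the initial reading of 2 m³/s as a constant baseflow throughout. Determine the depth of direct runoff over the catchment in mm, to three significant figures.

Direct runoff: 0.0, 1.0, 9.0, 12.0, 21.0, 29.0, 22.0, 17.0, 13.0, 10.0, 7.0, 16.0, 0.0 m³/s; ΣQ_DR = 157.0 m³/s.
V = ΣQ_DR · Δt = 157.0 × 900 s = 1.413 × 10^5 m³.
Over A = 3.99 km², depth = V / A = 35.4 mm.

d ≈ 35.4 mm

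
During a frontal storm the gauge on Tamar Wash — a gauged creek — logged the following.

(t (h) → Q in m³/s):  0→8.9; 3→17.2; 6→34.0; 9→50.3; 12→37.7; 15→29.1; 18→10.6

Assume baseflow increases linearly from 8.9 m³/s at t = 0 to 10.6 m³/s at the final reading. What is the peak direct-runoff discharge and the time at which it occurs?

Q_p = 40.55 m³/s at t = 9 h

Subtracting baseflow gives direct-runoff ordinates: 0.00, 8.02, 24.53, 40.55, 27.67, 18.78, 0.00 m³/s.
The maximum is 40.55 m³/s, occurring at the reading for t = 9 h.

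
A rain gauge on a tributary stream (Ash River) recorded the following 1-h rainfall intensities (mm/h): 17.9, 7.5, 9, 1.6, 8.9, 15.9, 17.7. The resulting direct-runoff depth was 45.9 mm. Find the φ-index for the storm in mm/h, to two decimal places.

Only the 6 blocks with intensity above φ contribute runoff: 17.9, 7.5, 9, 8.9, 15.9, 17.7 mm/h.
Σ(I−φ)·Δt = d  ⇒  (17.9+7.5+9+8.9+15.9+17.7 − 6φ)·1 = 45.9
φ = (76.90 − 45.9/1) / 6 = 5.17 mm/h.

φ ≈ 5.17 mm/h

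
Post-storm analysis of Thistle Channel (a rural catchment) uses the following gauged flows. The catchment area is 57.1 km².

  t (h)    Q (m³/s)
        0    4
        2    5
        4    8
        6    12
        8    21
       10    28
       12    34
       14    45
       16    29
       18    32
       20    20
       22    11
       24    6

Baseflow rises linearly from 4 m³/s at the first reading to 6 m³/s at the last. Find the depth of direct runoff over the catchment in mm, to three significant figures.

d ≈ 24.0 mm

Direct runoff: 0.00, 0.83, 3.67, 7.50, 16.33, 23.17, 29.00, 39.83, 23.67, 26.50, 14.33, 5.17, 0.00 m³/s; ΣQ_DR = 190.0 m³/s.
V = ΣQ_DR · Δt = 190.0 × 7200 s = 1.368 × 10^6 m³.
Over A = 57.1 km², depth = V / A = 24.0 mm.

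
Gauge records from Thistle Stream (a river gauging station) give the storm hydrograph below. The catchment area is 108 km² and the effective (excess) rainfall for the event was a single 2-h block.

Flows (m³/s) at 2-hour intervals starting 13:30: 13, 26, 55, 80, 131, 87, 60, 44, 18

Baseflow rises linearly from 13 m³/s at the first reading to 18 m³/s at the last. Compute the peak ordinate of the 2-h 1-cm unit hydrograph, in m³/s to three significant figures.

U_p ≈ 46.3 m³/s

Direct runoff: 0.00, 12.38, 40.75, 65.12, 115.50, 70.88, 43.25, 26.62, 0.00 m³/s; ΣQ_DR = 374.5 m³/s, peak = 115.50 m³/s.
Runoff depth d = ΣQ_DR·Δt / A = 374.5 × 7200 / (108 km²) = 24.97 mm.
The 1-cm UH is the DRH scaled by (10 mm)/d, so U_p = 115.50 × 10/24.97 = 46.3 m³/s.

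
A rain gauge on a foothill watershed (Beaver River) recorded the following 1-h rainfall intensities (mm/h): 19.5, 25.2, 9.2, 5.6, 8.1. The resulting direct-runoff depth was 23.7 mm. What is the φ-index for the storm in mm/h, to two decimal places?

Only the 2 blocks with intensity above φ contribute runoff: 19.5, 25.2 mm/h.
Σ(I−φ)·Δt = d  ⇒  (19.5+25.2 − 2φ)·1 = 23.7
φ = (44.70 − 23.7/1) / 2 = 10.50 mm/h.

φ ≈ 10.50 mm/h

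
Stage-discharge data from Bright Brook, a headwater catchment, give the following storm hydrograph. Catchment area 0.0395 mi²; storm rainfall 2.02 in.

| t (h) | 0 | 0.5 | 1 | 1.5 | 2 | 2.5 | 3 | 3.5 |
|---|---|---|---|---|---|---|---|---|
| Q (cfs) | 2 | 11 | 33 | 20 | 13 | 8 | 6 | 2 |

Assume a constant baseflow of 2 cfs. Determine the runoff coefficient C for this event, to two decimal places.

C ≈ 0.77

ΣQ_DR = 79.00 cfs; V = ΣQ_DR·Δt = 1.422 × 10^5 ft³.
Runoff depth d = V / A = 1.550 in.
C = d / P = 1.550 / 2.02 = 0.77.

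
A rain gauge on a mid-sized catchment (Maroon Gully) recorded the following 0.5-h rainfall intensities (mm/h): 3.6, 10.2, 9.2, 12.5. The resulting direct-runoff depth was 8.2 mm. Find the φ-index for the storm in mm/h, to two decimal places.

φ ≈ 5.17 mm/h

Only the 3 blocks with intensity above φ contribute runoff: 10.2, 9.2, 12.5 mm/h.
Σ(I−φ)·Δt = d  ⇒  (10.2+9.2+12.5 − 3φ)·0.5 = 8.2
φ = (31.90 − 8.2/0.5) / 3 = 5.17 mm/h.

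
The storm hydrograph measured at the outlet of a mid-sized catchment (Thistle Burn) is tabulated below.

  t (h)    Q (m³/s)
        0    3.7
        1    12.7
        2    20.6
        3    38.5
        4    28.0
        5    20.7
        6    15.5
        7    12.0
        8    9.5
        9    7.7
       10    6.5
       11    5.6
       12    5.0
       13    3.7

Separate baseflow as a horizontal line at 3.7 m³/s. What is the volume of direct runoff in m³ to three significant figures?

V ≈ 4.96 × 10^5 m³

Direct-runoff ordinates (Q − Q_b): 0.0, 9.0, 16.9, 34.8, 24.3, 17.0, 11.8, 8.3, 5.8, 4.0, 2.8, 1.9, 1.3, 0.0 m³/s.
ΣQ_DR = 137.9 m³/s.
With Δt = 1 h = 3600 s, V = ΣQ_DR · Δt = 137.9 × 3600 = 4.96 × 10^5 m³.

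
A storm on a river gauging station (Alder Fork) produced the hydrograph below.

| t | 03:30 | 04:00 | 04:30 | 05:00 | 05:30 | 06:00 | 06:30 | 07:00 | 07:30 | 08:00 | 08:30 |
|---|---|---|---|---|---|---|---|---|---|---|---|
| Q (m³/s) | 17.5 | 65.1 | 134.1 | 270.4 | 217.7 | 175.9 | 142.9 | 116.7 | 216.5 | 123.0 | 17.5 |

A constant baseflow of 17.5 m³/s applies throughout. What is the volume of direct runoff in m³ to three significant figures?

V ≈ 2.35 × 10^6 m³

Direct-runoff ordinates (Q − Q_b): 0.0, 47.6, 116.6, 252.9, 200.2, 158.4, 125.4, 99.2, 199.0, 105.5, 0.0 m³/s.
ΣQ_DR = 1305 m³/s.
With Δt = 0.5 h = 1800 s, V = ΣQ_DR · Δt = 1305 × 1800 = 2.35 × 10^6 m³.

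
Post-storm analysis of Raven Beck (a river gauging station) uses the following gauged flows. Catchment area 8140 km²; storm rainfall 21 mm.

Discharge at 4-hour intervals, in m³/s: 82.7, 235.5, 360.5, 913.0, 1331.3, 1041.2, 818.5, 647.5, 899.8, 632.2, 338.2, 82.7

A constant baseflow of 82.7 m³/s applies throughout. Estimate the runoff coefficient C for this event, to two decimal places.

C ≈ 0.54

ΣQ_DR = 6391 m³/s; V = ΣQ_DR·Δt = 9.203 × 10^7 m³.
Runoff depth d = V / A = 11.31 mm.
C = d / P = 11.31 / 21 = 0.54.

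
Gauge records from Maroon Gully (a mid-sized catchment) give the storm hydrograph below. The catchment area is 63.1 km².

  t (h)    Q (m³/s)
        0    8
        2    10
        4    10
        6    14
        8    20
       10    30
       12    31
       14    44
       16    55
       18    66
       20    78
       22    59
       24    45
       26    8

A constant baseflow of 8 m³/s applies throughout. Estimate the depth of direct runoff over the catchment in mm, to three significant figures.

Direct runoff: 0.0, 2.0, 2.0, 6.0, 12.0, 22.0, 23.0, 36.0, 47.0, 58.0, 70.0, 51.0, 37.0, 0.0 m³/s; ΣQ_DR = 366.0 m³/s.
V = ΣQ_DR · Δt = 366.0 × 7200 s = 2.635 × 10^6 m³.
Over A = 63.1 km², depth = V / A = 41.8 mm.

d ≈ 41.8 mm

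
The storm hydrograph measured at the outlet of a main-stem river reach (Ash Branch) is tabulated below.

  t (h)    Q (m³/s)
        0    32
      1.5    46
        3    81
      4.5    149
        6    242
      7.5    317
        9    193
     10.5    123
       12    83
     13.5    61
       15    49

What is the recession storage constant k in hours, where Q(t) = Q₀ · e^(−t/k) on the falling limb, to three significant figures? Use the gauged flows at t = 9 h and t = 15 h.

k ≈ 4.38 h

On the falling limb, Q drops from 193 to 49 m³/s between t = 9 h and t = 15 h (Δt = 6 h).
k = −Δt / ln(Q₂/Q₁) = −6 / ln(49/193) = 4.38 h.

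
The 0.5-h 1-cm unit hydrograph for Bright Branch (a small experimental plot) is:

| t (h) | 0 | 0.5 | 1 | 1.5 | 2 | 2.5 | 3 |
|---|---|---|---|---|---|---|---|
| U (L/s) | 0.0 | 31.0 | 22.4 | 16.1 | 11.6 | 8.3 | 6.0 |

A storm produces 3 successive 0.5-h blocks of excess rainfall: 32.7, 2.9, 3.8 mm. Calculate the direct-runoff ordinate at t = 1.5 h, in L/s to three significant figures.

By discrete convolution, Q_j = Σ (P_i / 10 mm) · U_{j−i}.
At t = 1.5 h (j=3): Q = (32.7/10)·16.1 + (2.9/10)·22.4 + (3.8/10)·31.0 = 70.9 L/s.

Q ≈ 70.9 L/s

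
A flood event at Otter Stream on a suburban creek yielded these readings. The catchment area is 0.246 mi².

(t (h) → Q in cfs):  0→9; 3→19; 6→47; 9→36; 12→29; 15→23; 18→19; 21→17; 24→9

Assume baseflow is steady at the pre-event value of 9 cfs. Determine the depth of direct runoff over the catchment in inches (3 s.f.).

Direct runoff: 0.0, 10.0, 38.0, 27.0, 20.0, 14.0, 10.0, 8.0, 0.0 cfs; ΣQ_DR = 127.0 cfs.
V = ΣQ_DR · Δt = 127.0 × 10800 s = 1.372 × 10^6 ft³.
Over A = 0.246 mi², depth = V / A = 2.40 in.

d ≈ 2.40 in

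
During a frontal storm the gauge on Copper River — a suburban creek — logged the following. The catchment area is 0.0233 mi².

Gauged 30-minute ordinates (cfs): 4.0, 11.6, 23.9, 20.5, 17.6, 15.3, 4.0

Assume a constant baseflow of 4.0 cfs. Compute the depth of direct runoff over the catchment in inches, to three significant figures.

d ≈ 2.29 in

Direct runoff: 0.0, 7.6, 19.9, 16.5, 13.6, 11.3, 0.0 cfs; ΣQ_DR = 68.90 cfs.
V = ΣQ_DR · Δt = 68.90 × 1800 s = 1.240 × 10^5 ft³.
Over A = 0.0233 mi², depth = V / A = 2.29 in.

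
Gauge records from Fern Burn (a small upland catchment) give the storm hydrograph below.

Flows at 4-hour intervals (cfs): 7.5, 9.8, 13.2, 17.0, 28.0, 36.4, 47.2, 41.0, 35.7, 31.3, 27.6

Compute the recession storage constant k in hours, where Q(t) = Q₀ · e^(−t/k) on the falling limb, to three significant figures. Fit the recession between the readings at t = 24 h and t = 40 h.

k ≈ 29.8 h

On the falling limb, Q drops from 47.2 to 27.6 cfs between t = 24 h and t = 40 h (Δt = 16 h).
k = −Δt / ln(Q₂/Q₁) = −16 / ln(27.6/47.2) = 29.8 h.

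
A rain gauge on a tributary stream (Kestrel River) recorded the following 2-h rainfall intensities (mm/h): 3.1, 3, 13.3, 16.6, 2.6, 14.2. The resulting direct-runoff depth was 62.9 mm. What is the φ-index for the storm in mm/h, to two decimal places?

Only the 3 blocks with intensity above φ contribute runoff: 13.3, 16.6, 14.2 mm/h.
Σ(I−φ)·Δt = d  ⇒  (13.3+16.6+14.2 − 3φ)·2 = 62.9
φ = (44.10 − 62.9/2) / 3 = 4.22 mm/h.

φ ≈ 4.22 mm/h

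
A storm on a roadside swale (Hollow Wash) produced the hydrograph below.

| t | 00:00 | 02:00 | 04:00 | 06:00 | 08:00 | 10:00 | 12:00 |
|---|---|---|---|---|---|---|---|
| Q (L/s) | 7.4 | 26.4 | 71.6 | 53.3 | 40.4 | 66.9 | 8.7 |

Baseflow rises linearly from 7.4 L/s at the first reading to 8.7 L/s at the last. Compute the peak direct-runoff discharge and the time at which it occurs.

Q_p = 63.77 L/s at t = 04:00

Subtracting baseflow gives direct-runoff ordinates: 0.00, 18.78, 63.77, 45.25, 32.13, 58.42, 0.00 L/s.
The maximum is 63.77 L/s, occurring at the reading for t = 04:00.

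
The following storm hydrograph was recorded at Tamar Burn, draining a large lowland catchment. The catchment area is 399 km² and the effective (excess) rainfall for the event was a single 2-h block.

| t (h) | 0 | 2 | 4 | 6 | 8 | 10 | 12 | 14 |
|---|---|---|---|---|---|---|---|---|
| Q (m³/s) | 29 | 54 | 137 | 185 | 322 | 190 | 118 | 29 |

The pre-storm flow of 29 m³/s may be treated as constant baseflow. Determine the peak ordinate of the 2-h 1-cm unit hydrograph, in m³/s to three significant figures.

U_p ≈ 195 m³/s

Direct runoff: 0.0, 25.0, 108.0, 156.0, 293.0, 161.0, 89.0, 0.0 m³/s; ΣQ_DR = 832.0 m³/s, peak = 293.0 m³/s.
Runoff depth d = ΣQ_DR·Δt / A = 832.0 × 7200 / (399 km²) = 15.01 mm.
The 1-cm UH is the DRH scaled by (10 mm)/d, so U_p = 293.0 × 10/15.01 = 195 m³/s.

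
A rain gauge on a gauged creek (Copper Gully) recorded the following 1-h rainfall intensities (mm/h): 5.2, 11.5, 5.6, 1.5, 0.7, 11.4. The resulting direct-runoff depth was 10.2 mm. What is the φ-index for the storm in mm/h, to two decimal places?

φ ≈ 6.35 mm/h

Only the 2 blocks with intensity above φ contribute runoff: 11.5, 11.4 mm/h.
Σ(I−φ)·Δt = d  ⇒  (11.5+11.4 − 2φ)·1 = 10.2
φ = (22.90 − 10.2/1) / 2 = 6.35 mm/h.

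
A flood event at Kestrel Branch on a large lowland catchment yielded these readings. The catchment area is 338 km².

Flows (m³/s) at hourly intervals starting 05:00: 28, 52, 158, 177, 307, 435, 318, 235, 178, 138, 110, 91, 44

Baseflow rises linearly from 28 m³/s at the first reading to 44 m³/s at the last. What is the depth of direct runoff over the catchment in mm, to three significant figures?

d ≈ 19.2 mm

Direct runoff: 0.00, 22.67, 127.33, 145.00, 273.67, 400.33, 282.00, 197.67, 139.33, 98.00, 68.67, 48.33, 0.00 m³/s; ΣQ_DR = 1803 m³/s.
V = ΣQ_DR · Δt = 1803 × 3600 s = 6.491 × 10^6 m³.
Over A = 338 km², depth = V / A = 19.2 mm.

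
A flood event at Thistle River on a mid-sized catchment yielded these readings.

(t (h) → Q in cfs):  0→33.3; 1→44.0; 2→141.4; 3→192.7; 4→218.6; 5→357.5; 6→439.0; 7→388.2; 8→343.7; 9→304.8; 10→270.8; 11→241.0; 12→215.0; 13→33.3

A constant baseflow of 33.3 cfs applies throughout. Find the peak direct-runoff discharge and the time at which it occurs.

Q_p = 405.7 cfs at t = 6 h

Subtracting baseflow gives direct-runoff ordinates: 0.0, 10.7, 108.1, 159.4, 185.3, 324.2, 405.7, 354.9, 310.4, 271.5, 237.5, 207.7, 181.7, 0.0 cfs.
The maximum is 405.7 cfs, occurring at the reading for t = 6 h.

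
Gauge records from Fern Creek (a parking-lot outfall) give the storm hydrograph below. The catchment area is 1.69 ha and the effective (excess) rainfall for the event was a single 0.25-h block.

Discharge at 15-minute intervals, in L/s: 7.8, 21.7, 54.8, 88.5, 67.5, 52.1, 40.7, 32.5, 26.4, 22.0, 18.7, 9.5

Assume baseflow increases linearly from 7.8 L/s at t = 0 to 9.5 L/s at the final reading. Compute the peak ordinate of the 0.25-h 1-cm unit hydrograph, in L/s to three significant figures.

Direct runoff: 0.00, 13.75, 46.69, 80.24, 59.08, 43.53, 31.97, 23.62, 17.36, 12.81, 9.35, 0.00 L/s; ΣQ_DR = 338.4 L/s, peak = 80.24 L/s.
Runoff depth d = ΣQ_DR·Δt / A = 338.4 × 900 / (1.69 ha) = 18.02 mm.
The 1-cm UH is the DRH scaled by (10 mm)/d, so U_p = 80.24 × 10/18.02 = 44.5 L/s.

U_p ≈ 44.5 L/s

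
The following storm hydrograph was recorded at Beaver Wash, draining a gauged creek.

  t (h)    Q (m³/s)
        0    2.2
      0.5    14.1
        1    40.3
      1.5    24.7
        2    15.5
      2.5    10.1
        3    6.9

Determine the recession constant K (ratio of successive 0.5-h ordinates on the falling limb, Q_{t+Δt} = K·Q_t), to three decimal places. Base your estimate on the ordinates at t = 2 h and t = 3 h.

Using the recession-limb readings at t = 2 h and t = 3 h: Q falls from 15.5 to 6.9 m³/s over 2 intervals.
K = (Q₂/Q₁)^(1/2) = (6.9/15.5)^(1/2) = 0.667.

K ≈ 0.667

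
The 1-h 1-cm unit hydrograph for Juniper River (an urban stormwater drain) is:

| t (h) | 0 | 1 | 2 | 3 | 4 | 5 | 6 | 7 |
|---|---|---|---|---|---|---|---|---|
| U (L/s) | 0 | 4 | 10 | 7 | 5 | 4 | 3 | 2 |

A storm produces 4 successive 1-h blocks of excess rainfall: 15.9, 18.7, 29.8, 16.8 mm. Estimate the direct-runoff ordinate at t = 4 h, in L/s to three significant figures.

By discrete convolution, Q_j = Σ (P_i / 10 mm) · U_{j−i}.
At t = 4 h (j=4): Q = (15.9/10)·5 + (18.7/10)·7 + (29.8/10)·10 + (16.8/10)·4 = 57.6 L/s.

Q ≈ 57.6 L/s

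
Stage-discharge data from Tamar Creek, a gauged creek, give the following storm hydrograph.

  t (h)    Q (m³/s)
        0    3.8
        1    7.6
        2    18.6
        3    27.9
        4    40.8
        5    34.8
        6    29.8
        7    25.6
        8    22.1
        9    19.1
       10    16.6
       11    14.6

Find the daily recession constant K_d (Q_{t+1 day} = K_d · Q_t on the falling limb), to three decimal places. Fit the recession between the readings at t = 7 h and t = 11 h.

Between t = 7 h and t = 11 h the flow falls from 25.6 to 14.6 m³/s over 4×1 h = 4 h.
Per-interval ratio K = (14.6/25.6)^(1/4) = 0.8690; K_d = K^(24/1) = 0.034.

K_d ≈ 0.034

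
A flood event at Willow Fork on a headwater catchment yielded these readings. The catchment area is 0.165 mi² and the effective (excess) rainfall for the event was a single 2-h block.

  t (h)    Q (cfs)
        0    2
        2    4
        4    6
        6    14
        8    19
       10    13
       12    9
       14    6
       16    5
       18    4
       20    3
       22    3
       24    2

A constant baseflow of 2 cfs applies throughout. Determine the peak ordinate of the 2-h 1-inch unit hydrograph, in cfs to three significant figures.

Direct runoff: 0.0, 2.0, 4.0, 12.0, 17.0, 11.0, 7.0, 4.0, 3.0, 2.0, 1.0, 1.0, 0.0 cfs; ΣQ_DR = 64.00 cfs, peak = 17.0 cfs.
Runoff depth d = ΣQ_DR·Δt / A = 64.00 × 7200 / (0.165 mi²) = 1.202 in.
The 1-inch UH is the DRH scaled by (1 in)/d, so U_p = 17.0 × 1/1.202 = 14.1 cfs.

U_p ≈ 14.1 cfs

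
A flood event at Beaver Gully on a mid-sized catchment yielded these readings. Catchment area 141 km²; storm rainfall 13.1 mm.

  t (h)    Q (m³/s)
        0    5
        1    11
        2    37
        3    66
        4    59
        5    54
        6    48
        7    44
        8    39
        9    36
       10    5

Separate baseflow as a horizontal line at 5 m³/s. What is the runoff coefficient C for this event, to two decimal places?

ΣQ_DR = 349.0 m³/s; V = ΣQ_DR·Δt = 1.256 × 10^6 m³.
Runoff depth d = V / A = 8.911 mm.
C = d / P = 8.911 / 13.1 = 0.68.

C ≈ 0.68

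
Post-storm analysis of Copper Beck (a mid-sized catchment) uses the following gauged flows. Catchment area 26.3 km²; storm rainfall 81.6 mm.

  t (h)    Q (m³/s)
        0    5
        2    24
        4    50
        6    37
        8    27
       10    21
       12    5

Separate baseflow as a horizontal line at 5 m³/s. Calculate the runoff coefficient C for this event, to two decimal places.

C ≈ 0.45

ΣQ_DR = 134.0 m³/s; V = ΣQ_DR·Δt = 9.648 × 10^5 m³.
Runoff depth d = V / A = 36.68 mm.
C = d / P = 36.68 / 81.6 = 0.45.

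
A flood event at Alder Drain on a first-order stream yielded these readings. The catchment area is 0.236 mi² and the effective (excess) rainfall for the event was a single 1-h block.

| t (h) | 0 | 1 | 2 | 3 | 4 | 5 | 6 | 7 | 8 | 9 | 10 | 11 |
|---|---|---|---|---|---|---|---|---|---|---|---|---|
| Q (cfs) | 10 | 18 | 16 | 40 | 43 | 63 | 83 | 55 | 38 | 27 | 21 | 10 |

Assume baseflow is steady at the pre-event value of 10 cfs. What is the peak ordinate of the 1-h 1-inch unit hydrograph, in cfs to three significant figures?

U_p ≈ 36.6 cfs

Direct runoff: 0.0, 8.0, 6.0, 30.0, 33.0, 53.0, 73.0, 45.0, 28.0, 17.0, 11.0, 0.0 cfs; ΣQ_DR = 304.0 cfs, peak = 73.0 cfs.
Runoff depth d = ΣQ_DR·Δt / A = 304.0 × 3600 / (0.236 mi²) = 1.996 in.
The 1-inch UH is the DRH scaled by (1 in)/d, so U_p = 73.0 × 1/1.996 = 36.6 cfs.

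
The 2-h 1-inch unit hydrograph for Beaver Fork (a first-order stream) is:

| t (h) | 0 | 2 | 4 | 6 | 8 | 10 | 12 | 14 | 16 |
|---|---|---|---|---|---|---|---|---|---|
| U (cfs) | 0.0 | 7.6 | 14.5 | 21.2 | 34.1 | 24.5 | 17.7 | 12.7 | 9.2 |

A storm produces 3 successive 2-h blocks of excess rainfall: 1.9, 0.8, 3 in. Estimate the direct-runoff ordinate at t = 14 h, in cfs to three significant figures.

Q ≈ 112 cfs

By discrete convolution, Q_j = Σ (P_i / 1 in) · U_{j−i}.
At t = 14 h (j=7): Q = (1.9/1)·12.7 + (0.8/1)·17.7 + (3/1)·24.5 = 112 cfs.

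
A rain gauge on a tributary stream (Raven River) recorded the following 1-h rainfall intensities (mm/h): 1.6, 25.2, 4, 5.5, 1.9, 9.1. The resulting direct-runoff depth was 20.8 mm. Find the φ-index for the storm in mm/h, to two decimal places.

Only the 2 blocks with intensity above φ contribute runoff: 25.2, 9.1 mm/h.
Σ(I−φ)·Δt = d  ⇒  (25.2+9.1 − 2φ)·1 = 20.8
φ = (34.30 − 20.8/1) / 2 = 6.75 mm/h.

φ ≈ 6.75 mm/h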